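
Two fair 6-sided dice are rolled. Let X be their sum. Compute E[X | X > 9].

32/3

P(X > 9) = 1/6.
Σ over the event: 10·1/12 + 11·1/18 + 12·1/36 = 16/9.
E[X | X > 9] = (16/9) / (1/6) = 32/3.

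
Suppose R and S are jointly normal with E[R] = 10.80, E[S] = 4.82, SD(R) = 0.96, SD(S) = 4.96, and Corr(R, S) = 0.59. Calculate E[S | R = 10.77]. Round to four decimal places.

For a bivariate normal, E[S | R=x] = μ_S + ρ·(σ_S/σ_R)·(x − μ_R).
E[S | R=10.77] = 4.82 + (0.59)·(4.96/0.96)·(10.77 − (10.80)) = 4.82 + (3.0483)·(-0.03) = 4.7286.

4.7286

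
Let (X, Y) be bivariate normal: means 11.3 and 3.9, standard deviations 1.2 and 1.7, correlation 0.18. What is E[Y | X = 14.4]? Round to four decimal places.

4.6905

E[Y | X=x] = μ_Y + ρ(σ_Y/σ_X)(x − μ_X) for jointly normal variables.
E[Y | X=14.4] = 3.9 + (0.18)·(1.7/1.2)·(14.4 − (11.3)) = 3.9 + (0.255)·(3.1) = 4.6905.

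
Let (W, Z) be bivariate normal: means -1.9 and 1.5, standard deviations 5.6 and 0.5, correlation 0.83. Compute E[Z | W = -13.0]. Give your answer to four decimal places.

0.6774

The regression of Z on W has slope ρ·σ_Z/σ_W and passes through (μ_W, μ_Z).
E[Z | W=-13.0] = 1.5 + (0.83)·(0.5/5.6)·(-13.0 − (-1.9)) = 1.5 + (0.074107)·(-11.1) = 0.6774.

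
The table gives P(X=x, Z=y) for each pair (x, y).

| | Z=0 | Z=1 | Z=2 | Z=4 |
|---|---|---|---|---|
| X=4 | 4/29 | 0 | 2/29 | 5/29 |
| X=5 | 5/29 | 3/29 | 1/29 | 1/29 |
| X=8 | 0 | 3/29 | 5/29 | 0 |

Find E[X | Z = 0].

41/9

P(Z = 0) = 9/29.
Summing X·P(X=x,Z=y) over the conditioning event gives 41/29.
E[X | Z = 0] = (41/29) / (9/29) = 41/9.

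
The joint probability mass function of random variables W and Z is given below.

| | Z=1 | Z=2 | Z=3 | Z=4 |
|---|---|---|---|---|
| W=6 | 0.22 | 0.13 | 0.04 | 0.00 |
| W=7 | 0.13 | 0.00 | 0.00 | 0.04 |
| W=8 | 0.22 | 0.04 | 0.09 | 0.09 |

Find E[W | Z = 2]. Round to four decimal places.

P(Z = 2) = 0.17.
Σ W·P over the event = 6·(0.13) + 8·(0.04) = 1.10.
E[W | Z = 2] = (1.10) / (0.17) = 6.4706.

6.4706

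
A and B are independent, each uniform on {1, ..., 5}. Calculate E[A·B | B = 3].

9

Outcomes with B = 3: (1,3), (2,3), (3,3), (4,3), (5,3), each with probability 1/25.
E[A·B | B = 3] = (3 + 6 + 9 + 12 + 15) / 5 = 9.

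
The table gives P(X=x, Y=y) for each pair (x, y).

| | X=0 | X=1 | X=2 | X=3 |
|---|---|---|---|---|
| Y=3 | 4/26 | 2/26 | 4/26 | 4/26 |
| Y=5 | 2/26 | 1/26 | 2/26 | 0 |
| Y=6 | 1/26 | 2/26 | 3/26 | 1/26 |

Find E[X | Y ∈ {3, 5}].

P(Y ∈ {3, 5}) = 19/26.
Σ X·P over the event = 0·(4/26) + 0·(2/26) + 1·(2/26) + 1·(1/26) + 2·(4/26) + 2·(2/26) + 3·(4/26) = 27/26.
E[X | Y ∈ {3, 5}] = (27/26) / (19/26) = 27/19.

27/19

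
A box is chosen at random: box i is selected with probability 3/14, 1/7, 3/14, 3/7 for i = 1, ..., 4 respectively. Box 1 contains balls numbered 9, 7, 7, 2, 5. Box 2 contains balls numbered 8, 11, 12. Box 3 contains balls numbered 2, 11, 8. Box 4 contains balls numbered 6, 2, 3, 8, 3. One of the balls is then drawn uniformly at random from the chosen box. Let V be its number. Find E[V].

E[V | box 1] = (9+7+7+2+5)/5 = 6.
E[V | box 2] = (8+11+12)/3 = 31/3.
E[V | box 3] = (2+11+8)/3 = 7.
E[V | box 4] = (6+2+3+8+3)/5 = 22/5.
By the law of total expectation,
E[V] = (3/14)·(6) + (1/7)·(31/3) + (3/14)·(7) + (3/7)·(22/5) = 1291/210.

1291/210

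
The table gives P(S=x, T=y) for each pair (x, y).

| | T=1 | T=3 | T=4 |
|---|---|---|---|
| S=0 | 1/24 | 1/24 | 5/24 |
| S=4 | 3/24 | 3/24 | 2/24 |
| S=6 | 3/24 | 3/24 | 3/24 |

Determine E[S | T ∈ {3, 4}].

56/17

P(T ∈ {3, 4}) = 17/24.
Σ S·P over the event = 0·(1/24) + 0·(5/24) + 4·(3/24) + 4·(2/24) + 6·(3/24) + 6·(3/24) = 7/3.
E[S | T ∈ {3, 4}] = (7/3) / (17/24) = 56/17.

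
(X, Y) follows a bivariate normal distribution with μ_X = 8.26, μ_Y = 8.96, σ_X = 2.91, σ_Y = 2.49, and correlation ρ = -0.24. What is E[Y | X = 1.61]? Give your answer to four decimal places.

10.3256

The regression of Y on X has slope ρ·σ_Y/σ_X and passes through (μ_X, μ_Y).
E[Y | X=1.61] = 8.96 + (-0.24)·(2.49/2.91)·(1.61 − (8.26)) = 8.96 + (-0.20536)·(-6.65) = 10.3256.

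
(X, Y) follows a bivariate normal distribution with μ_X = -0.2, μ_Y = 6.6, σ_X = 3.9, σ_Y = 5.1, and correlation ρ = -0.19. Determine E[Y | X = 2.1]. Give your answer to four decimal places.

The regression of Y on X has slope ρ·σ_Y/σ_X and passes through (μ_X, μ_Y).
E[Y | X=2.1] = 6.6 + (-0.19)·(5.1/3.9)·(2.1 − (-0.2)) = 6.6 + (-0.24846)·(2.3) = 6.0285.

6.0285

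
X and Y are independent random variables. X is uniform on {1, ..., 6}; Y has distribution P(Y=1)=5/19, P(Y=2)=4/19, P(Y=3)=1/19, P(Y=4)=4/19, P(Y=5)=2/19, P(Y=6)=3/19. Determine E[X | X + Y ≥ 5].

P(X + Y ≥ 5) = 15/19.
Summing X·P(x,y) over outcomes with X + Y ≥ 5 gives 178/57.
E[X | X + Y ≥ 5] = (178/57) / (15/19) = 178/45.

178/45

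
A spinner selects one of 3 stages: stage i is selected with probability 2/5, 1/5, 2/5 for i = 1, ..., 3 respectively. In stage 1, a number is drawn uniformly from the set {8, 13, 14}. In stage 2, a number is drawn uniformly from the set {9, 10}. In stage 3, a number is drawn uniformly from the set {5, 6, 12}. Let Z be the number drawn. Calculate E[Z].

E[Z | stage 1] = (8+13+14)/3 = 35/3.
E[Z | stage 2] = (9+10)/2 = 19/2.
E[Z | stage 3] = (5+6+12)/3 = 23/3.
By the law of total expectation,
E[Z] = (2/5)·(35/3) + (1/5)·(19/2) + (2/5)·(23/3) = 289/30.

289/30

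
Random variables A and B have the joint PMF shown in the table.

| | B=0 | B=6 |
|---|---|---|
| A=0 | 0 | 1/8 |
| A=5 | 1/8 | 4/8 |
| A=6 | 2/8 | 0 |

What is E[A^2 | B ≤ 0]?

97/3

P(B ≤ 0) = 3/8.
Σ A^2·P over the event = 25·(1/8) + 36·(2/8) = 97/8.
E[A^2 | B ≤ 0] = (97/8) / (3/8) = 97/3.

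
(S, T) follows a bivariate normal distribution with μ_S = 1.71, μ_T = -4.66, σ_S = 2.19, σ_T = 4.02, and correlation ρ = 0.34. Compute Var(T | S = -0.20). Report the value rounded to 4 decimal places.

Var(T | S=x) = (1 − ρ²)·σ_T².
Var(T | S=-0.20) = (4.02)²·(1 − (0.34)²) = 16.1604·0.8844 = 14.2923.

14.2923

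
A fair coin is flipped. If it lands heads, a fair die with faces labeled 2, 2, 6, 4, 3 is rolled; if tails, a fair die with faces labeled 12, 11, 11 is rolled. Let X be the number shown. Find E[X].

E[X | heads] = (2+2+6+4+3)/5 = 17/5.
E[X | tails] = (12+11+11)/3 = 34/3.
By the law of total expectation,
E[X] = (1/2)·(17/5) + (1/2)·(34/3) = 221/30.

221/30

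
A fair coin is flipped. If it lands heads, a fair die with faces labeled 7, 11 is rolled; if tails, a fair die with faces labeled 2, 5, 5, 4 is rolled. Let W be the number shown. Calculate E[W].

13/2

E[W | heads] = (7+11)/2 = 9.
E[W | tails] = (2+5+5+4)/4 = 4.
E[W] = (1/2)·(9) + (1/2)·(4) = 13/2.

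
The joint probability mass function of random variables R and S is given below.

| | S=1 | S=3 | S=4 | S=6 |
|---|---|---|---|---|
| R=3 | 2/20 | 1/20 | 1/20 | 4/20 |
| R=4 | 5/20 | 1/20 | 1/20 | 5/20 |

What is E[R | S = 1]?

P(S = 1) = 7/20.
Σ R·P over the event = 3·(2/20) + 4·(5/20) = 13/10.
E[R | S = 1] = (13/10) / (7/20) = 26/7.

26/7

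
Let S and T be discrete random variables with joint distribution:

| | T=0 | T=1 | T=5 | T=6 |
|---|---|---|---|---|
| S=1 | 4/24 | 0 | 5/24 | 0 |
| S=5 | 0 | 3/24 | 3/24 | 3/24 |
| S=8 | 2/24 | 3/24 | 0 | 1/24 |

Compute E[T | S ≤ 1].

P(S ≤ 1) = 3/8.
Σ T·P over the event = 0·(4/24) + 5·(5/24) = 25/24.
E[T | S ≤ 1] = (25/24) / (3/8) = 25/9.

25/9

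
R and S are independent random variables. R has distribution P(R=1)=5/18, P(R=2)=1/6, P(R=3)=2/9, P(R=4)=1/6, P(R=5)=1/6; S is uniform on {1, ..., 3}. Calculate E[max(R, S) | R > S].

P(R > S) = 29/54.
Summing max(R,S)·P(x,y) over outcomes with R > S gives 37/18.
E[max(R, S) | R > S] = (37/18) / (29/54) = 111/29.

111/29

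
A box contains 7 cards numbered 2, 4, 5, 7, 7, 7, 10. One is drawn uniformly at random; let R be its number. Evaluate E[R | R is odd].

13/2

P(R is odd) = 4/7.
Σ over the event: 5·1/7 + 7·3/7 = 26/7.
E[R | R is odd] = (26/7) / (4/7) = 13/2.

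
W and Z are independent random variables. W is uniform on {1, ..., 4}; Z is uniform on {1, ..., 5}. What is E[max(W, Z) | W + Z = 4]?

8/3

Outcomes with W + Z = 4: (1,3), (2,2), (3,1), each with probability 1/20.
E[max(W, Z) | W + Z = 4] = (3 + 2 + 3) / 3 = 8/3.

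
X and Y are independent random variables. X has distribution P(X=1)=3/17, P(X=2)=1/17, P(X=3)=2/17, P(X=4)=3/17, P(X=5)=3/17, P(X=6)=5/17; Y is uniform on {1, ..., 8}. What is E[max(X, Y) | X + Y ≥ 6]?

227/38

P(X + Y ≥ 6) = 57/68.
Summing max(X,Y)·P(x,y) over outcomes with X + Y ≥ 6 gives 681/136.
E[max(X, Y) | X + Y ≥ 6] = (681/136) / (57/68) = 227/38.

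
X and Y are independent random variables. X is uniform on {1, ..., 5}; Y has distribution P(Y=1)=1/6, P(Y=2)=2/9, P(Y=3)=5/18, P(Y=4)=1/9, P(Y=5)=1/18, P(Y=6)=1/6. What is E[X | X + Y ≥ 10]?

P(X + Y ≥ 10) = 7/90.
Summing X·P(x,y) over outcomes with X + Y ≥ 10 gives 16/45.
E[X | X + Y ≥ 10] = (16/45) / (7/90) = 32/7.

32/7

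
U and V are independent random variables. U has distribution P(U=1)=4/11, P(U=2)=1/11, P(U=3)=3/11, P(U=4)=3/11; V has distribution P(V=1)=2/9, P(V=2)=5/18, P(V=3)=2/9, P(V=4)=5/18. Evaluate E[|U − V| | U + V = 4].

P(U + V = 4) = 1/6.
Summing |U−V|·P(x,y) over outcomes with U + V = 4 gives 28/99.
E[|U − V| | U + V = 4] = (28/99) / (1/6) = 56/33.

56/33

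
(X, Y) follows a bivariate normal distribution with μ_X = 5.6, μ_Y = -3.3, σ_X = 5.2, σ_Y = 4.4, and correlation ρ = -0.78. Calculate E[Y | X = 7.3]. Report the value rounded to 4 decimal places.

For a bivariate normal, E[Y | X=x] = μ_Y + ρ·(σ_Y/σ_X)·(x − μ_X).
E[Y | X=7.3] = -3.3 + (-0.78)·(4.4/5.2)·(7.3 − (5.6)) = -3.3 + (-0.66)·(1.7) = -4.4220.

-4.4220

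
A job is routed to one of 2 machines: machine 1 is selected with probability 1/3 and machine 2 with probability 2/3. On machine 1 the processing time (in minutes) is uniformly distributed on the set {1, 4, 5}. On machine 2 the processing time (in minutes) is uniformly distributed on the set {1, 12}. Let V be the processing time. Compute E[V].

E[V | machine 1] = (1+4+5)/3 = 10/3.
E[V | machine 2] = (1+12)/2 = 13/2.
By the law of total expectation,
E[V] = (1/3)·(10/3) + (2/3)·(13/2) = 49/9.

49/9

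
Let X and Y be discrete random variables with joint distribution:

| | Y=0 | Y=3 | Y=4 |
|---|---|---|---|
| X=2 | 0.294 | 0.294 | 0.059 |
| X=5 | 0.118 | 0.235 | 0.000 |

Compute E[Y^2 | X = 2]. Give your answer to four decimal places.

5.5487

P(X = 2) = 0.647.
Σ Y^2·P over the event = 0·(0.294) + 9·(0.294) + 16·(0.059) = 3.590.
E[Y^2 | X = 2] = (3.590) / (0.647) = 5.5487.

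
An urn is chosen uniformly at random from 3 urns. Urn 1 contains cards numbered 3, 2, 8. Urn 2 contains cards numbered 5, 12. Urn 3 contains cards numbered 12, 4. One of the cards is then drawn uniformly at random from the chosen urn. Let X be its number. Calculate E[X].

E[X | urn 1] = (3+2+8)/3 = 13/3.
E[X | urn 2] = (5+12)/2 = 17/2.
E[X | urn 3] = (12+4)/2 = 8.
By the law of total expectation,
E[X] = (1/3)·(13/3) + (1/3)·(17/2) + (1/3)·(8) = 125/18.

125/18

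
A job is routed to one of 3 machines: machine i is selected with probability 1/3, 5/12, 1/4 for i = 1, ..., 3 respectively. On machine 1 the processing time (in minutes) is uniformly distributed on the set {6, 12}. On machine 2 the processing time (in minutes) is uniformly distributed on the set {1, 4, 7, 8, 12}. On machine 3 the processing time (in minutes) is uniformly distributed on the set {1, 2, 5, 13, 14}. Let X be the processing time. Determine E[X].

89/12

E[X | machine 1] = (6+12)/2 = 9.
E[X | machine 2] = (1+4+7+8+12)/5 = 32/5.
E[X | machine 3] = (1+2+5+13+14)/5 = 7.
E[X] = (1/3)·(9) + (5/12)·(32/5) + (1/4)·(7) = 89/12.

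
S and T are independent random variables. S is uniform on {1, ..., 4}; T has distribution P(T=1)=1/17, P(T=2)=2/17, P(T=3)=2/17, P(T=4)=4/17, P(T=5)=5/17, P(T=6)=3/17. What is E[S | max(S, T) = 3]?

P(max(S, T) = 3) = 9/68.
Summing S·P(x,y) over outcomes with max(S, T) = 3 gives 21/68.
E[S | max(S, T) = 3] = (21/68) / (9/68) = 7/3.

7/3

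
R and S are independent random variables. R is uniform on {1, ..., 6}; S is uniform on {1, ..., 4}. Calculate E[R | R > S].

P(R > S) = 7/12.
Summing R·P(x,y) over outcomes with R > S gives 8/3.
E[R | R > S] = (8/3) / (7/12) = 32/7.

32/7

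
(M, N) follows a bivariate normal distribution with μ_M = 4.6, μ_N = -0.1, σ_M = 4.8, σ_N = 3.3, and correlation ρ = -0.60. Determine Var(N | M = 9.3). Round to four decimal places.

6.9696

Var(N | M=x) = (1 − ρ²)·σ_N².
Var(N | M=9.3) = (3.3)²·(1 − (-0.60)²) = 10.89·0.64 = 6.9696.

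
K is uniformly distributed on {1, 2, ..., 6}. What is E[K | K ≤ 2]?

3/2

Given K ≤ 2, K is equally likely to be any of {1, 2}.
E[K | K ≤ 2] = (1 + 2) / 2 = 3/2.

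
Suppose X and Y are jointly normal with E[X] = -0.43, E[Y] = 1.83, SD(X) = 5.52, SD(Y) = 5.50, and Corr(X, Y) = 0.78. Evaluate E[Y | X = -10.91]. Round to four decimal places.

E[Y | X=x] = μ_Y + ρ(σ_Y/σ_X)(x − μ_X) for jointly normal variables.
E[Y | X=-10.91] = 1.83 + (0.78)·(5.50/5.52)·(-10.91 − (-0.43)) = 1.83 + (0.777174)·(-10.48) = -6.3148.

-6.3148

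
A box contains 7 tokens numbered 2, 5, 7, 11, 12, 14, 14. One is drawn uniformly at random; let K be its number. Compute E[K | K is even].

P(K is even) = 4/7.
Σ over the event: 2·1/7 + 12·1/7 + 14·2/7 = 6.
E[K | K is even] = (6) / (4/7) = 21/2.

21/2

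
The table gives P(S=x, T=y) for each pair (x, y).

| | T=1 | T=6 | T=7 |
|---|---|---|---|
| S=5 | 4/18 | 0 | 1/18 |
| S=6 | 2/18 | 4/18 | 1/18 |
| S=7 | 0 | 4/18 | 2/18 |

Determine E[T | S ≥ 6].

P(S ≥ 6) = 13/18.
Σ T·P over the event = 1·(2/18) + 6·(4/18) + 7·(1/18) + 6·(4/18) + 7·(2/18) = 71/18.
E[T | S ≥ 6] = (71/18) / (13/18) = 71/13.

71/13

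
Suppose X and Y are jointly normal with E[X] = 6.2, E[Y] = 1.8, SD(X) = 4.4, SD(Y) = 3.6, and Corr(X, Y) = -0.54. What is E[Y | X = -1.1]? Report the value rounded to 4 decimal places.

5.0253

E[Y | X=x] = μ_Y + ρ(σ_Y/σ_X)(x − μ_X) for jointly normal variables.
E[Y | X=-1.1] = 1.8 + (-0.54)·(3.6/4.4)·(-1.1 − (6.2)) = 1.8 + (-0.44182)·(-7.3) = 5.0253.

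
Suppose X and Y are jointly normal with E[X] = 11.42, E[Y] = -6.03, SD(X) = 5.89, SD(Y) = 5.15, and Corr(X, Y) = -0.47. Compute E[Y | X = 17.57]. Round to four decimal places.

-8.5573

The regression of Y on X has slope ρ·σ_Y/σ_X and passes through (μ_X, μ_Y).
E[Y | X=17.57] = -6.03 + (-0.47)·(5.15/5.89)·(17.57 − (11.42)) = -6.03 + (-0.41095)·(6.15) = -8.5573.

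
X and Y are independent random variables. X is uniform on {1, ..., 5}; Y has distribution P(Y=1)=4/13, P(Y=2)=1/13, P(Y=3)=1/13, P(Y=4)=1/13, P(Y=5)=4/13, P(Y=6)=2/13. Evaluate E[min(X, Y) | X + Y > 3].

P(X + Y > 3) = 56/65.
Summing min(X,Y)·P(x,y) over outcomes with X + Y > 3 gives 136/65.
E[min(X, Y) | X + Y > 3] = (136/65) / (56/65) = 17/7.

17/7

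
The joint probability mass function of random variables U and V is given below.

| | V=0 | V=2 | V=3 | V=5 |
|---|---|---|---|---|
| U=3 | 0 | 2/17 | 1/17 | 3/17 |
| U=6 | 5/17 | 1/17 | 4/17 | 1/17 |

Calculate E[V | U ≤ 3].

11/3

P(U ≤ 3) = 6/17.
Σ V·P over the event = 2·(2/17) + 3·(1/17) + 5·(3/17) = 22/17.
E[V | U ≤ 3] = (22/17) / (6/17) = 11/3.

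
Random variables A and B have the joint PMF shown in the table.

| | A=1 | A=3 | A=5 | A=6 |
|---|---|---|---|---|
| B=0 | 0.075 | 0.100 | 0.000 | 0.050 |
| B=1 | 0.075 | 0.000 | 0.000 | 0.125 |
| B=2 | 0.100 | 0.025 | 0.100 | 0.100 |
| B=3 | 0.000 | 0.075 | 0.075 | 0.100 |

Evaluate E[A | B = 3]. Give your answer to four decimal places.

P(B = 3) = 0.250.
Σ A·P over the event = 3·(0.075) + 5·(0.075) + 6·(0.100) = 1.200.
E[A | B = 3] = (1.200) / (0.250) = 4.8000.

4.8000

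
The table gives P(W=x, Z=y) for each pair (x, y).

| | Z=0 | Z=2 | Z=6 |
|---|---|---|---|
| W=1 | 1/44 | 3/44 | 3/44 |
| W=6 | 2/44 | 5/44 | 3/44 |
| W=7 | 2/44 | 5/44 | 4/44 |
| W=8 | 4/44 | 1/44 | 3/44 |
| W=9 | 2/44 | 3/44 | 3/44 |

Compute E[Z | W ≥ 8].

P(W ≥ 8) = 4/11.
Σ Z·P over the event = 0·(4/44) + 2·(1/44) + 6·(3/44) + 0·(2/44) + 2·(3/44) + 6·(3/44) = 1.
E[Z | W ≥ 8] = (1) / (4/11) = 11/4.

11/4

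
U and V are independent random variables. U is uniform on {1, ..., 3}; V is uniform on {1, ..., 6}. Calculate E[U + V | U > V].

Outcomes with U > V: (2,1), (3,1), (3,2), each with probability 1/18.
E[U + V | U > V] = (3 + 4 + 5) / 3 = 4.

4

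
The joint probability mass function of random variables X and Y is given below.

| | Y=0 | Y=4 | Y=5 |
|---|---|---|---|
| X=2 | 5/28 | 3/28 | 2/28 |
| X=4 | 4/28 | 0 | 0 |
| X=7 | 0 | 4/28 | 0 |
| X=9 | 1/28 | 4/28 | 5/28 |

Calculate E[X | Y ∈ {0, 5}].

84/17

P(Y ∈ {0, 5}) = 17/28.
Σ X·P over the event = 2·(5/28) + 2·(2/28) + 4·(4/28) + 9·(1/28) + 9·(5/28) = 3.
E[X | Y ∈ {0, 5}] = (3) / (17/28) = 84/17.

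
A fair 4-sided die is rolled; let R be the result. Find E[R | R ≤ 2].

Given R ≤ 2, R is equally likely to be any of {1, 2}.
E[R | R ≤ 2] = (1 + 2) / 2 = 3/2.

3/2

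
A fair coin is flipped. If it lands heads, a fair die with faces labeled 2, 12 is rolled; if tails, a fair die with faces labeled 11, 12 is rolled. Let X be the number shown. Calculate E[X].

37/4

E[X | heads] = (2+12)/2 = 7.
E[X | tails] = (11+12)/2 = 23/2.
E[X] = (1/2)·(7) + (1/2)·(23/2) = 37/4.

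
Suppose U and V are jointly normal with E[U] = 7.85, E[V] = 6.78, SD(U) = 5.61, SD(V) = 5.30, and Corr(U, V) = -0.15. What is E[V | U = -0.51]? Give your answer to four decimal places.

For a bivariate normal, E[V | U=x] = μ_V + ρ·(σ_V/σ_U)·(x − μ_U).
E[V | U=-0.51] = 6.78 + (-0.15)·(5.30/5.61)·(-0.51 − (7.85)) = 6.78 + (-0.14171)·(-8.36) = 7.9647.

7.9647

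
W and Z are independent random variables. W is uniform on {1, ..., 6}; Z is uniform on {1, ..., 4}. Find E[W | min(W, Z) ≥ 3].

9/2

P(min(W, Z) ≥ 3) = 1/3.
Summing W·P(x,y) over outcomes with min(W, Z) ≥ 3 gives 3/2.
E[W | min(W, Z) ≥ 3] = (3/2) / (1/3) = 9/2.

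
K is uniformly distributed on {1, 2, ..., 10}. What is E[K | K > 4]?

15/2

Given K > 4, K is equally likely to be any of {5, 6, 7, 8, 9, 10}.
E[K | K > 4] = (5 + 6 + 7 + 8 + 9 + 10) / 6 = 15/2.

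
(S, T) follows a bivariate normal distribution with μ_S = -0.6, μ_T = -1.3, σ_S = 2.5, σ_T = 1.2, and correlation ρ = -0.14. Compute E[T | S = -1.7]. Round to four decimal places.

For a bivariate normal, E[T | S=x] = μ_T + ρ·(σ_T/σ_S)·(x − μ_S).
E[T | S=-1.7] = -1.3 + (-0.14)·(1.2/2.5)·(-1.7 − (-0.6)) = -1.3 + (-0.0672)·(-1.1) = -1.2261.

-1.2261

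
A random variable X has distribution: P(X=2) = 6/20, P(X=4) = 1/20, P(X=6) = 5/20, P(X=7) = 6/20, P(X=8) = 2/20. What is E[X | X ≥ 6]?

88/13

P(X ≥ 6) = 13/20.
Σ over the event: 6·1/4 + 7·3/10 + 8·1/10 = 22/5.
E[X | X ≥ 6] = (22/5) / (13/20) = 88/13.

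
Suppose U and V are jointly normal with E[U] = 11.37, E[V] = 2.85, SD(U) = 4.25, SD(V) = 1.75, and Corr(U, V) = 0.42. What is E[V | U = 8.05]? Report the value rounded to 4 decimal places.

The regression of V on U has slope ρ·σ_V/σ_U and passes through (μ_U, μ_V).
E[V | U=8.05] = 2.85 + (0.42)·(1.75/4.25)·(8.05 − (11.37)) = 2.85 + (0.17294)·(-3.32) = 2.2758.

2.2758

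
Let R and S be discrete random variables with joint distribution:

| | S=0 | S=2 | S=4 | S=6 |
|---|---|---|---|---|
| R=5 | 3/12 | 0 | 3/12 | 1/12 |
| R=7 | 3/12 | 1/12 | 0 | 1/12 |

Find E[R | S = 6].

P(S = 6) = 1/6.
Σ R·P over the event = 5·(1/12) + 7·(1/12) = 1.
E[R | S = 6] = (1) / (1/6) = 6.

6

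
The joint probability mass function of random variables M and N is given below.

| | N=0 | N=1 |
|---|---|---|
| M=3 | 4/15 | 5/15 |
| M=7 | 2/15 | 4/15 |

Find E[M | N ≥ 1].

43/9

P(N ≥ 1) = 3/5.
Σ M·P over the event = 3·(5/15) + 7·(4/15) = 43/15.
E[M | N ≥ 1] = (43/15) / (3/5) = 43/9.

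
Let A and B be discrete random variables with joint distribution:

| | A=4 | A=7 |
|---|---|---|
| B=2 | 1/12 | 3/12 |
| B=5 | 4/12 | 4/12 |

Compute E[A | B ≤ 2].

25/4

P(B ≤ 2) = 1/3.
Σ A·P over the event = 4·(1/12) + 7·(3/12) = 25/12.
E[A | B ≤ 2] = (25/12) / (1/3) = 25/4.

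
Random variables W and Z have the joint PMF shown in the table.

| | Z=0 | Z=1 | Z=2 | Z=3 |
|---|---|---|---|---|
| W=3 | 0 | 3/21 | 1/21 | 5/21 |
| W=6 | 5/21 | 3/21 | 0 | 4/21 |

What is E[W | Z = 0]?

P(Z = 0) = 5/21.
Σ W·P over the event = 6·(5/21) = 10/7.
E[W | Z = 0] = (10/7) / (5/21) = 6.

6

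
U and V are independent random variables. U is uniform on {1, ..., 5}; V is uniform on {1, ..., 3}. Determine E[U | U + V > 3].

41/12

P(U + V > 3) = 4/5.
Summing U·P(x,y) over outcomes with U + V > 3 gives 41/15.
E[U | U + V > 3] = (41/15) / (4/5) = 41/12.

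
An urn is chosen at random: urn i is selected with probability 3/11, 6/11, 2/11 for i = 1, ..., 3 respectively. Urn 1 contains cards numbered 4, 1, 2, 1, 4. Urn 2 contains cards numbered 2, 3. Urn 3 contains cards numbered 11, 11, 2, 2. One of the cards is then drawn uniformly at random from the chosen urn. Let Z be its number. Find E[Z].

E[Z | urn 1] = (4+1+2+1+4)/5 = 12/5.
E[Z | urn 2] = (2+3)/2 = 5/2.
E[Z | urn 3] = (11+11+2+2)/4 = 13/2.
By the law of total expectation,
E[Z] = (3/11)·(12/5) + (6/11)·(5/2) + (2/11)·(13/2) = 16/5.

16/5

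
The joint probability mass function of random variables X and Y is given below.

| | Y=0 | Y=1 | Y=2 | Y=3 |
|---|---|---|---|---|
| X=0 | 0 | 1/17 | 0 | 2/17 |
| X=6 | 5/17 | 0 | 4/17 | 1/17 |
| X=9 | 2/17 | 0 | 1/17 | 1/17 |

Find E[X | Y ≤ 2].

P(Y ≤ 2) = 13/17.
Σ X·P over the event = 0·(1/17) + 6·(5/17) + 6·(4/17) + 9·(2/17) + 9·(1/17) = 81/17.
E[X | Y ≤ 2] = (81/17) / (13/17) = 81/13.

81/13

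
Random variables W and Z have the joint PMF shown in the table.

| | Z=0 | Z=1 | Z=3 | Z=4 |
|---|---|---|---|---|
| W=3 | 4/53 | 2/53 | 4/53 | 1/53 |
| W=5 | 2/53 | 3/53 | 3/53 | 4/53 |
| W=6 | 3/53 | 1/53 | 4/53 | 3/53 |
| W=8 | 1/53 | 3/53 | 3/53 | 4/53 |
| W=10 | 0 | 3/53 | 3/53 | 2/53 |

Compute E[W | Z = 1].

27/4

P(Z = 1) = 12/53.
Σ W·P over the event = 3·(2/53) + 5·(3/53) + 6·(1/53) + 8·(3/53) + 10·(3/53) = 81/53.
E[W | Z = 1] = (81/53) / (12/53) = 27/4.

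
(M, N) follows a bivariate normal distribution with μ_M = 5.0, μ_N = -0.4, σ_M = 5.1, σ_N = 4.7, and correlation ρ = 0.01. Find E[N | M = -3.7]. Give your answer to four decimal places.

For a bivariate normal, E[N | M=x] = μ_N + ρ·(σ_N/σ_M)·(x − μ_M).
E[N | M=-3.7] = -0.4 + (0.01)·(4.7/5.1)·(-3.7 − (5.0)) = -0.4 + (0.0092157)·(-8.7) = -0.4802.

-0.4802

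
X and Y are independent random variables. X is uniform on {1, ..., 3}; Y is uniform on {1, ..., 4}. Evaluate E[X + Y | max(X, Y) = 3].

24/5

P(max(X, Y) = 3) = 5/12.
Summing (X+Y)·P(x,y) over outcomes with max(X, Y) = 3 gives 2.
E[X + Y | max(X, Y) = 3] = (2) / (5/12) = 24/5.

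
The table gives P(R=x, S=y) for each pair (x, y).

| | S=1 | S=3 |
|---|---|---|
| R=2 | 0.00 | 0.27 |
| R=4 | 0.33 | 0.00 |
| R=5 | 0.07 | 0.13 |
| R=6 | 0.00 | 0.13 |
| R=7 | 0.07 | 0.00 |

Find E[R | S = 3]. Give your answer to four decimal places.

3.7170

P(S = 3) = 0.53.
Σ R·P over the event = 2·(0.27) + 5·(0.13) + 6·(0.13) = 1.97.
E[R | S = 3] = (1.97) / (0.53) = 3.7170.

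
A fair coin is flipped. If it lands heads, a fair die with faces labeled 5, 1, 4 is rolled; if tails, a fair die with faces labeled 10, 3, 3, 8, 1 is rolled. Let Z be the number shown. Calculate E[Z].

25/6

E[Z | heads] = (5+1+4)/3 = 10/3.
E[Z | tails] = (10+3+3+8+1)/5 = 5.
By the law of total expectation,
E[Z] = (1/2)·(10/3) + (1/2)·(5) = 25/6.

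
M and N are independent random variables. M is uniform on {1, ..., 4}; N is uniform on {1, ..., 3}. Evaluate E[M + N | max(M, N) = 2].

Outcomes with max(M, N) = 2: (1,2), (2,1), (2,2), each with probability 1/12.
E[M + N | max(M, N) = 2] = (3 + 3 + 4) / 3 = 10/3.

10/3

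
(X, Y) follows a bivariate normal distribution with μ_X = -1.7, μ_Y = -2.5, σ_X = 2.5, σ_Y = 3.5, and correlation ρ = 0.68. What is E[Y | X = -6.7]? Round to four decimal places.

-7.2600

E[Y | X=x] = μ_Y + ρ(σ_Y/σ_X)(x − μ_X) for jointly normal variables.
E[Y | X=-6.7] = -2.5 + (0.68)·(3.5/2.5)·(-6.7 − (-1.7)) = -2.5 + (0.952)·(-5) = -7.2600.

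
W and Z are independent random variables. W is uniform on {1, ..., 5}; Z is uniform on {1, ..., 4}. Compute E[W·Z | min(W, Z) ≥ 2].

21/2

P(min(W, Z) ≥ 2) = 3/5.
Summing WZ·P(x,y) over outcomes with min(W, Z) ≥ 2 gives 63/10.
E[W·Z | min(W, Z) ≥ 2] = (63/10) / (3/5) = 21/2.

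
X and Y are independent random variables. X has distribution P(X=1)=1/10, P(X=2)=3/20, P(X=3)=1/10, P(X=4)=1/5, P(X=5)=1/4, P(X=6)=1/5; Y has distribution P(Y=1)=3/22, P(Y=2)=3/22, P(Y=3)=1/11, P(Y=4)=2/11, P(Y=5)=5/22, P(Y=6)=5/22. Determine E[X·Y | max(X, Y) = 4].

180/19

P(max(X, Y) = 4) = 19/110.
Summing XY·P(x,y) over outcomes with max(X, Y) = 4 gives 18/11.
E[X·Y | max(X, Y) = 4] = (18/11) / (19/110) = 180/19.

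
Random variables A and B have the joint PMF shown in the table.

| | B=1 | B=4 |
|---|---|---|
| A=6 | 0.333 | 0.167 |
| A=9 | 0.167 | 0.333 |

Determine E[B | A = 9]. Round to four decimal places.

P(A = 9) = 0.500.
Summing B·P(A=x,B=y) over the conditioning event gives 1.499.
E[B | A = 9] = (1.499) / (0.500) = 2.9980.

2.9980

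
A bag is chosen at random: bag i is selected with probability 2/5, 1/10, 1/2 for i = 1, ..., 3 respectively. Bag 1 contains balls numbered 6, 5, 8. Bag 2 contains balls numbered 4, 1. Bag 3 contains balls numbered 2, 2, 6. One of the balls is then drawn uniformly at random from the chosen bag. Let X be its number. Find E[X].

E[X | bag 1] = (6+5+8)/3 = 19/3.
E[X | bag 2] = (4+1)/2 = 5/2.
E[X | bag 3] = (2+2+6)/3 = 10/3.
E[X] = (2/5)·(19/3) + (1/10)·(5/2) + (1/2)·(10/3) = 89/20.

89/20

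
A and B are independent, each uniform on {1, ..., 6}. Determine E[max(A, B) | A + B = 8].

26/5

Outcomes with A + B = 8: (2,6), (3,5), (4,4), (5,3), (6,2), each with probability 1/36.
E[max(A, B) | A + B = 8] = (6 + 5 + 4 + 5 + 6) / 5 = 26/5.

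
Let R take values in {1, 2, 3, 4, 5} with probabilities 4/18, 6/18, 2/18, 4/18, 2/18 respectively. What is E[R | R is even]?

14/5

P(R is even) = 5/9.
Σ over the event: 2·1/3 + 4·2/9 = 14/9.
E[R | R is even] = (14/9) / (5/9) = 14/5.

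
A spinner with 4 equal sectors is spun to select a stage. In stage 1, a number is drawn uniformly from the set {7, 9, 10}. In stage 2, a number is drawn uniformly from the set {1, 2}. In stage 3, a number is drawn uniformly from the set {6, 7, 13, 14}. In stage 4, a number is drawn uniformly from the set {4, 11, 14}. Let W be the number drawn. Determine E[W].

179/24

E[W | stage 1] = (7+9+10)/3 = 26/3.
E[W | stage 2] = (1+2)/2 = 3/2.
E[W | stage 3] = (6+7+13+14)/4 = 10.
E[W | stage 4] = (4+11+14)/3 = 29/3.
By the law of total expectation,
E[W] = (1/4)·(26/3) + (1/4)·(3/2) + (1/4)·(10) + (1/4)·(29/3) = 179/24.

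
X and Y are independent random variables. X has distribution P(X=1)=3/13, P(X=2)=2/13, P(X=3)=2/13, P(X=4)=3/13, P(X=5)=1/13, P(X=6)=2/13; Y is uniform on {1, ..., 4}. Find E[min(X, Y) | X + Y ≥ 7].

56/19

P(X + Y ≥ 7) = 19/52.
Summing min(X,Y)·P(x,y) over outcomes with X + Y ≥ 7 gives 14/13.
E[min(X, Y) | X + Y ≥ 7] = (14/13) / (19/52) = 56/19.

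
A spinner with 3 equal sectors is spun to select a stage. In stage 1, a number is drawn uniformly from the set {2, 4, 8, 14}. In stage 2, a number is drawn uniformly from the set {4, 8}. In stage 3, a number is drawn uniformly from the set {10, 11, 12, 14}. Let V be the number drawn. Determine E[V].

E[V | stage 1] = (2+4+8+14)/4 = 7.
E[V | stage 2] = (4+8)/2 = 6.
E[V | stage 3] = (10+11+12+14)/4 = 47/4.
E[V] = (1/3)·(7) + (1/3)·(6) + (1/3)·(47/4) = 33/4.

33/4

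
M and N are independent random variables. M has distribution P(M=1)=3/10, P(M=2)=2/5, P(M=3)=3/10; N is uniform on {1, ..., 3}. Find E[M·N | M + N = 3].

P(M + N = 3) = 7/30.
Summing MN·P(x,y) over outcomes with M + N = 3 gives 7/15.
E[M·N | M + N = 3] = (7/15) / (7/30) = 2.

2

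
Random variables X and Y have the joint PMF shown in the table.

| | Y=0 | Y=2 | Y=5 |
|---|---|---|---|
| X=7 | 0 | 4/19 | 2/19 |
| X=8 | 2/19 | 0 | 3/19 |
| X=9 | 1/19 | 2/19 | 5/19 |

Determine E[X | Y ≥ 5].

P(Y ≥ 5) = 10/19.
Σ X·P over the event = 7·(2/19) + 8·(3/19) + 9·(5/19) = 83/19.
E[X | Y ≥ 5] = (83/19) / (10/19) = 83/10.

83/10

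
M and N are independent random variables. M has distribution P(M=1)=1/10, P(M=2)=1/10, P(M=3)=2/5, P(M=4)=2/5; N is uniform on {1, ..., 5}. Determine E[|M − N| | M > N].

37/21

P(M > N) = 21/50.
Summing |M−N|·P(x,y) over outcomes with M > N gives 37/50.
E[|M − N| | M > N] = (37/50) / (21/50) = 37/21.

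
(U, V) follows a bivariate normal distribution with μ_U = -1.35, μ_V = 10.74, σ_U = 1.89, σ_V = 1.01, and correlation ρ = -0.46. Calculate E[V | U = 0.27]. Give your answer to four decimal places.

For a bivariate normal, E[V | U=x] = μ_V + ρ·(σ_V/σ_U)·(x − μ_U).
E[V | U=0.27] = 10.74 + (-0.46)·(1.01/1.89)·(0.27 − (-1.35)) = 10.74 + (-0.24582)·(1.62) = 10.3418.

10.3418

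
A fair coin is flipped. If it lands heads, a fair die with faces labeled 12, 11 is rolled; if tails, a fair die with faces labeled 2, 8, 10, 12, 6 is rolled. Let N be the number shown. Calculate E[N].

191/20

E[N | heads] = (12+11)/2 = 23/2.
E[N | tails] = (2+8+10+12+6)/5 = 38/5.
By the law of total expectation,
E[N] = (1/2)·(23/2) + (1/2)·(38/5) = 191/20.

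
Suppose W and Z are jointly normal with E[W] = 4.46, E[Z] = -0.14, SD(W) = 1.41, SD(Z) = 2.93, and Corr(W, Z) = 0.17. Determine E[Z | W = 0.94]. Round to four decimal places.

-1.3835

E[Z | W=x] = μ_Z + ρ(σ_Z/σ_W)(x − μ_W) for jointly normal variables.
E[Z | W=0.94] = -0.14 + (0.17)·(2.93/1.41)·(0.94 − (4.46)) = -0.14 + (0.35326)·(-3.52) = -1.3835.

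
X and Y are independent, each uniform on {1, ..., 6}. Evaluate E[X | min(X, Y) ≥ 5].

11/2

Outcomes with min(X, Y) ≥ 5: (5,5), (5,6), (6,5), (6,6), each with probability 1/36.
E[X | min(X, Y) ≥ 5] = (5 + 5 + 6 + 6) / 4 = 11/2.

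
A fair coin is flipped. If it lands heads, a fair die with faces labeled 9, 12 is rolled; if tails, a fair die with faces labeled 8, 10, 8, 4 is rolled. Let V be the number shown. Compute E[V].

E[V | heads] = (9+12)/2 = 21/2.
E[V | tails] = (8+10+8+4)/4 = 15/2.
By the law of total expectation,
E[V] = (1/2)·(21/2) + (1/2)·(15/2) = 9.

9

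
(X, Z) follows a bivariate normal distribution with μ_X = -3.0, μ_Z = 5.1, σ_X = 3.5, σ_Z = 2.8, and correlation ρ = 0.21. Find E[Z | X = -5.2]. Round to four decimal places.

E[Z | X=x] = μ_Z + ρ(σ_Z/σ_X)(x − μ_X) for jointly normal variables.
E[Z | X=-5.2] = 5.1 + (0.21)·(2.8/3.5)·(-5.2 − (-3.0)) = 5.1 + (0.168)·(-2.2) = 4.7304.

4.7304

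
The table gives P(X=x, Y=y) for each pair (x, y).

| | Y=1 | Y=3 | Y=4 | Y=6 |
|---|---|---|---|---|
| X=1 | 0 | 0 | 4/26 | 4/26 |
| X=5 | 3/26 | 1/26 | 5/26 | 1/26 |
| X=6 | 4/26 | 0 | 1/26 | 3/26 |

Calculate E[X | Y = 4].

P(Y = 4) = 5/13.
Σ X·P over the event = 1·(4/26) + 5·(5/26) + 6·(1/26) = 35/26.
E[X | Y = 4] = (35/26) / (5/13) = 7/2.

7/2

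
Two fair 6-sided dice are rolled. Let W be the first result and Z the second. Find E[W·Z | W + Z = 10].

73/3

P(W + Z = 10) = 1/12.
Summing WZ·P(x,y) over outcomes with W + Z = 10 gives 73/36.
E[W·Z | W + Z = 10] = (73/36) / (1/12) = 73/3.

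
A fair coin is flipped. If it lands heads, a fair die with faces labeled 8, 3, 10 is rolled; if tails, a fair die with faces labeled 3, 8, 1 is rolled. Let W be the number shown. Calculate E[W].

E[W | heads] = (8+3+10)/3 = 7.
E[W | tails] = (3+8+1)/3 = 4.
E[W] = (1/2)·(7) + (1/2)·(4) = 11/2.

11/2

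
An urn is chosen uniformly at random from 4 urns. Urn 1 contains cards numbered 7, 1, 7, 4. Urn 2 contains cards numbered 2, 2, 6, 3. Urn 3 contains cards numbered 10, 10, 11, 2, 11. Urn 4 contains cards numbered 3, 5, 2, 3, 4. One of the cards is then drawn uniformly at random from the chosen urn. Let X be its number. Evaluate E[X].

101/20

E[X | urn 1] = (7+1+7+4)/4 = 19/4.
E[X | urn 2] = (2+2+6+3)/4 = 13/4.
E[X | urn 3] = (10+10+11+2+11)/5 = 44/5.
E[X | urn 4] = (3+5+2+3+4)/5 = 17/5.
E[X] = (1/4)·(19/4) + (1/4)·(13/4) + (1/4)·(44/5) + (1/4)·(17/5) = 101/20.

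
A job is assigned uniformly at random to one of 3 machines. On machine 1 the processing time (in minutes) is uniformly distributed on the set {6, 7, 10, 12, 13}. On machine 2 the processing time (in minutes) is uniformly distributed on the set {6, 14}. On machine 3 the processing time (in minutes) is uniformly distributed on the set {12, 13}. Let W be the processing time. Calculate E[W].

E[W | machine 1] = (6+7+10+12+13)/5 = 48/5.
E[W | machine 2] = (6+14)/2 = 10.
E[W | machine 3] = (12+13)/2 = 25/2.
By the law of total expectation,
E[W] = (1/3)·(48/5) + (1/3)·(10) + (1/3)·(25/2) = 107/10.

107/10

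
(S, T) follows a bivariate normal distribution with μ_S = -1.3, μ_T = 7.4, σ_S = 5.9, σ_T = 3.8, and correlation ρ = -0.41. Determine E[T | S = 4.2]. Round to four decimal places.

For a bivariate normal, E[T | S=x] = μ_T + ρ·(σ_T/σ_S)·(x − μ_S).
E[T | S=4.2] = 7.4 + (-0.41)·(3.8/5.9)·(4.2 − (-1.3)) = 7.4 + (-0.26407)·(5.5) = 5.9476.

5.9476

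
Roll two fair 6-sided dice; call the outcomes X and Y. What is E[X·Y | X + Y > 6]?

53/3

P(X + Y > 6) = 7/12.
Summing XY·P(x,y) over outcomes with X + Y > 6 gives 371/36.
E[X·Y | X + Y > 6] = (371/36) / (7/12) = 53/3.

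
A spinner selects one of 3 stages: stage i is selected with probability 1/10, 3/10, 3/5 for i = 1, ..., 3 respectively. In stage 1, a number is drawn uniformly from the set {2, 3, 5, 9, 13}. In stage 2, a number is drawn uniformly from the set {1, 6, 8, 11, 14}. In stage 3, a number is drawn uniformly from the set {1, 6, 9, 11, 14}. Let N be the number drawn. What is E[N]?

E[N | stage 1] = (2+3+5+9+13)/5 = 32/5.
E[N | stage 2] = (1+6+8+11+14)/5 = 8.
E[N | stage 3] = (1+6+9+11+14)/5 = 41/5.
By the law of total expectation,
E[N] = (1/10)·(32/5) + (3/10)·(8) + (3/5)·(41/5) = 199/25.

199/25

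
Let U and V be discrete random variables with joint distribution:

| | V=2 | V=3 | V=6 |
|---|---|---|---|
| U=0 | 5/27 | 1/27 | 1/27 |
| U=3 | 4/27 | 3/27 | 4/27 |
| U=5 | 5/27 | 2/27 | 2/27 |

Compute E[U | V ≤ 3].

P(V ≤ 3) = 20/27.
Σ U·P over the event = 0·(5/27) + 0·(1/27) + 3·(4/27) + 3·(3/27) + 5·(5/27) + 5·(2/27) = 56/27.
E[U | V ≤ 3] = (56/27) / (20/27) = 14/5.

14/5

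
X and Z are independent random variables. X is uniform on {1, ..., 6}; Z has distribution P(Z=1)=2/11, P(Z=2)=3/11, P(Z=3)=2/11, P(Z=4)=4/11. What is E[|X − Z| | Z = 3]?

3/2

P(Z = 3) = 2/11.
Summing |X−Z|·P(x,y) over outcomes with Z = 3 gives 3/11.
E[|X − Z| | Z = 3] = (3/11) / (2/11) = 3/2.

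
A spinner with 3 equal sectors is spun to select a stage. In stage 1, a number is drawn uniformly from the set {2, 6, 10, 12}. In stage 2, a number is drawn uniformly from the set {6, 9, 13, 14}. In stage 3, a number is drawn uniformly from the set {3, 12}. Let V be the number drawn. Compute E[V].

E[V | stage 1] = (2+6+10+12)/4 = 15/2.
E[V | stage 2] = (6+9+13+14)/4 = 21/2.
E[V | stage 3] = (3+12)/2 = 15/2.
E[V] = (1/3)·(15/2) + (1/3)·(21/2) + (1/3)·(15/2) = 17/2.

17/2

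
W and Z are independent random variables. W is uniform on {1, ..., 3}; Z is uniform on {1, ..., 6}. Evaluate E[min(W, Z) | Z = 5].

2

Outcomes with Z = 5: (1,5), (2,5), (3,5), each with probability 1/18.
E[min(W, Z) | Z = 5] = (1 + 2 + 3) / 3 = 2.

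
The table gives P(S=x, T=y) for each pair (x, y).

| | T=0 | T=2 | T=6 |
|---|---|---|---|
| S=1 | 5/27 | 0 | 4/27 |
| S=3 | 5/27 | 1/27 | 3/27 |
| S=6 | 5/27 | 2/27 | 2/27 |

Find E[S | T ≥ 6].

25/9

P(T ≥ 6) = 1/3.
Σ S·P over the event = 1·(4/27) + 3·(3/27) + 6·(2/27) = 25/27.
E[S | T ≥ 6] = (25/27) / (1/3) = 25/9.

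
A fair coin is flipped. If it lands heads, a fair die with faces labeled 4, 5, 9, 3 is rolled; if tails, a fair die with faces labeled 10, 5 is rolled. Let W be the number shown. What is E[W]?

E[W | heads] = (4+5+9+3)/4 = 21/4.
E[W | tails] = (10+5)/2 = 15/2.
E[W] = (1/2)·(21/4) + (1/2)·(15/2) = 51/8.

51/8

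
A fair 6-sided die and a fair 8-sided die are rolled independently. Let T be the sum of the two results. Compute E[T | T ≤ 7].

16/3

P(T ≤ 7) = 7/16.
Σ over the event: 2·1/48 + 3·1/24 + 4·1/16 + 5·1/12 + 6·5/48 + 7·1/8 = 7/3.
E[T | T ≤ 7] = (7/3) / (7/16) = 16/3.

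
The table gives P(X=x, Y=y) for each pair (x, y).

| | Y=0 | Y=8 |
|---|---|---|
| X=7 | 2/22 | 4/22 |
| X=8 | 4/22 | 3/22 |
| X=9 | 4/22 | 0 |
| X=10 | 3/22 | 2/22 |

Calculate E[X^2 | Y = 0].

P(Y = 0) = 13/22.
Σ X^2·P over the event = 49·(2/22) + 64·(4/22) + 81·(4/22) + 100·(3/22) = 489/11.
E[X^2 | Y = 0] = (489/11) / (13/22) = 978/13.

978/13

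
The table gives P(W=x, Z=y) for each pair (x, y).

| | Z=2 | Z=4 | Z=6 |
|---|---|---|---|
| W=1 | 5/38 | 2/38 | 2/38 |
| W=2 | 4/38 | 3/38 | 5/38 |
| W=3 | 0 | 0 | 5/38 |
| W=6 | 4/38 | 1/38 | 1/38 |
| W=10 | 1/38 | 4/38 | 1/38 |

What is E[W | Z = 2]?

47/14

P(Z = 2) = 7/19.
Σ W·P over the event = 1·(5/38) + 2·(4/38) + 6·(4/38) + 10·(1/38) = 47/38.
E[W | Z = 2] = (47/38) / (7/19) = 47/14.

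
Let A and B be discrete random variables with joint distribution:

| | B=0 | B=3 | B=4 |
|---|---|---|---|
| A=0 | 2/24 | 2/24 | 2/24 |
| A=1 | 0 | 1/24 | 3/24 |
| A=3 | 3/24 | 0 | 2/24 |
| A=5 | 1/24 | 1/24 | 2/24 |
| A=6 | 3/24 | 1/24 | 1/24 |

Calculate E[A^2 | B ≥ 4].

107/10

P(B ≥ 4) = 5/12.
Σ A^2·P over the event = 0·(2/24) + 1·(3/24) + 9·(2/24) + 25·(2/24) + 36·(1/24) = 107/24.
E[A^2 | B ≥ 4] = (107/24) / (5/12) = 107/10.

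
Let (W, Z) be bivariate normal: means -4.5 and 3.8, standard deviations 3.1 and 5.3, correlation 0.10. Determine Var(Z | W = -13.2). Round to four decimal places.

27.8091

Var(Z | W=x) = (1 − ρ²)·σ_Z².
Var(Z | W=-13.2) = (5.3)²·(1 − (0.10)²) = 28.09·0.99 = 27.8091.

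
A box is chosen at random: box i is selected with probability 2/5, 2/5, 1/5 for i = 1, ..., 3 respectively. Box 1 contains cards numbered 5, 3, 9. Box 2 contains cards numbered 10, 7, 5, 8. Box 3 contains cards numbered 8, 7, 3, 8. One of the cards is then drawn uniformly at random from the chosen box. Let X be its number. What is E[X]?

197/30

E[X | box 1] = (5+3+9)/3 = 17/3.
E[X | box 2] = (10+7+5+8)/4 = 15/2.
E[X | box 3] = (8+7+3+8)/4 = 13/2.
By the law of total expectation,
E[X] = (2/5)·(17/3) + (2/5)·(15/2) + (1/5)·(13/2) = 197/30.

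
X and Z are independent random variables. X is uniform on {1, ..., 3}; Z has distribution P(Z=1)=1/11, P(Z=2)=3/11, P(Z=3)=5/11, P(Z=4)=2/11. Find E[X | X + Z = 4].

14/9

P(X + Z = 4) = 3/11.
Summing X·P(x,y) over outcomes with X + Z = 4 gives 14/33.
E[X | X + Z = 4] = (14/33) / (3/11) = 14/9.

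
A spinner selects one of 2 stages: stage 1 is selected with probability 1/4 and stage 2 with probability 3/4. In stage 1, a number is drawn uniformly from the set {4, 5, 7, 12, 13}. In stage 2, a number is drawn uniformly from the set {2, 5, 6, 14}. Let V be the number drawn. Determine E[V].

569/80

E[V | stage 1] = (4+5+7+12+13)/5 = 41/5.
E[V | stage 2] = (2+5+6+14)/4 = 27/4.
E[V] = (1/4)·(41/5) + (3/4)·(27/4) = 569/80.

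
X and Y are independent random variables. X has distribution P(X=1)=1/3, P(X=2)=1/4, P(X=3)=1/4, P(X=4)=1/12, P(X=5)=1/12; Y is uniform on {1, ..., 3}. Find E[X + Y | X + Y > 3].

127/25

P(X + Y > 3) = 25/36.
Summing (X+Y)·P(x,y) over outcomes with X + Y > 3 gives 127/36.
E[X + Y | X + Y > 3] = (127/36) / (25/36) = 127/25.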